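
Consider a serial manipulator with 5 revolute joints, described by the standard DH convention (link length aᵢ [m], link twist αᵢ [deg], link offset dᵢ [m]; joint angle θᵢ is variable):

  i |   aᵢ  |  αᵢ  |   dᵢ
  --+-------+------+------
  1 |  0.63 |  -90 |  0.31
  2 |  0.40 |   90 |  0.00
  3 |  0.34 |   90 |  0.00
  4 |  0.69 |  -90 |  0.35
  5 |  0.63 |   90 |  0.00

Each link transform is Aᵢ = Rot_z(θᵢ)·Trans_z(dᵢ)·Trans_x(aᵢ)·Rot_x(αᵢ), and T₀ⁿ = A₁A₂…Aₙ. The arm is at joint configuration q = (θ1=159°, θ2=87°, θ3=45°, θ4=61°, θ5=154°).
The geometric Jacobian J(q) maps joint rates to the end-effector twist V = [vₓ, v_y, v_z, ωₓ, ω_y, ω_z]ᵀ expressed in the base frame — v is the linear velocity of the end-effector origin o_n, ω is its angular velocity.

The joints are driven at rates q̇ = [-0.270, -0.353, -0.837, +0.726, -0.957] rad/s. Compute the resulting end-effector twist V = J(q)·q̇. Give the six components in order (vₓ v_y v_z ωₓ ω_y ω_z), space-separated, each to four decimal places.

o_n = [-0.8076, 0.0630, -0.4184]
J₁: ẑ×o_n = [-0.0630, -0.8076, 0.0000], ω = ẑ
J2: z=[-0.3584, -0.9336, 0.0000] o=[-0.5882, 0.2258, 0.3100] → [0.6800, -0.2610, -0.1466, -0.3584, -0.9336, 0.0000]
J3: z=[-0.9323, 0.3579, 0.0523] o=[-0.6077, 0.2333, -0.0895] → [-0.1088, -0.3171, 0.2303, -0.9323, 0.3579, 0.0523]
J4: z=[0.2189, 0.6734, -0.7061] o=[-0.7056, 0.0133, -0.3295] → [-0.0248, 0.0915, 0.0796, 0.2189, 0.6734, -0.7061]
J5: z=[-0.2001, 0.7393, 0.6430] o=[-1.2880, 0.2486, -0.7813] → [0.3877, 0.3815, -0.3179, -0.2001, 0.7393, 0.6430]
V = J·q̇ = [-0.5210, 0.2770, 0.2210, 1.2573, -0.1886, -1.4418]

-0.5210 0.2770 0.2210 1.2573 -0.1886 -1.4418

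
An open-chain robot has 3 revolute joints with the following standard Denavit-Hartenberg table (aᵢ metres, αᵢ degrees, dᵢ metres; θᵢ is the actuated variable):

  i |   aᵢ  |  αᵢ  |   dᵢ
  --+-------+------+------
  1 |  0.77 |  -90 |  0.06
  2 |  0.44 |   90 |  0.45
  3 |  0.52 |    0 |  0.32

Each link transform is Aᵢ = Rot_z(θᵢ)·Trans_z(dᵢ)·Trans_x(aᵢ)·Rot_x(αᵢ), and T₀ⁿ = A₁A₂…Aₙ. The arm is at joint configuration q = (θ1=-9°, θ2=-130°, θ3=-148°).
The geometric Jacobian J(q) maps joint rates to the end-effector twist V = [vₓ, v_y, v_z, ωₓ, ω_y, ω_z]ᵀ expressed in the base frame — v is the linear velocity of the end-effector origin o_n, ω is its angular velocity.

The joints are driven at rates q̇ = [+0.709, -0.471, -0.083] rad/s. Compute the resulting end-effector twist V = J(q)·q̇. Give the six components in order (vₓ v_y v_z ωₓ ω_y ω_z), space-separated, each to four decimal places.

0.0524 0.4060 -0.1327 -0.0109 -0.4751 0.7624

o_n = [0.5463, 0.0901, -0.1464]
J₁: ẑ×o_n = [-0.0901, 0.5463, 0.0000], ω = ẑ
J2: z=[0.1564, 0.9877, 0.0000] o=[0.7605, -0.1205, 0.0600] → [-0.2039, 0.0323, 0.2445, 0.1564, 0.9877, 0.0000]
J3: z=[-0.7566, 0.1198, -0.6428] o=[0.5516, 0.3682, 0.3971] → [-0.2439, -0.4078, 0.2111, -0.7566, 0.1198, -0.6428]
V = J·q̇ = [0.0524, 0.4060, -0.1327, -0.0109, -0.4751, 0.7624]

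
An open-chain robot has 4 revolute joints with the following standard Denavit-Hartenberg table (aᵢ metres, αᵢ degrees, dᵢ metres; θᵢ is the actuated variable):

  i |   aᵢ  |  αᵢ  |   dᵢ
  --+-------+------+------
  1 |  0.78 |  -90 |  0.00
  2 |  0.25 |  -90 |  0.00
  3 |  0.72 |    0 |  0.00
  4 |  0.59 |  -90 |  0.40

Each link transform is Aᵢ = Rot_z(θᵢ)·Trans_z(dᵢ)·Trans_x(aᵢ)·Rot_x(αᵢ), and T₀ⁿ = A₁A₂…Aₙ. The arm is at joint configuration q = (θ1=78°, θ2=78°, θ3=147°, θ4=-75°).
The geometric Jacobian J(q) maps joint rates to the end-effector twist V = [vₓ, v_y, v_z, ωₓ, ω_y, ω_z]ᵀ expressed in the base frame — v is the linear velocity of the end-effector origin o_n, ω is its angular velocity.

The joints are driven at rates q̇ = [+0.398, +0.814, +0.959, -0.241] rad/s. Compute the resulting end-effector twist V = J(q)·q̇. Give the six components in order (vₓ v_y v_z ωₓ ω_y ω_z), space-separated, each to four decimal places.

-0.5163 0.4025 1.1094 -0.9422 -0.5177 0.2487

o_n = [1.0058, 0.1472, 0.0846]
J₁: ẑ×o_n = [-0.1472, 1.0058, 0.0000], ω = ẑ
J2: z=[-0.9781, 0.2079, 0.0000] o=[0.1622, 0.7630, 0.0000] → [0.0176, 0.0828, 0.4269, -0.9781, 0.2079, 0.0000]
J3: z=[-0.2034, -0.9568, -0.2079] o=[0.1730, 0.8138, -0.2445] → [-0.4535, -0.1062, 0.9324, -0.2034, -0.9568, -0.2079]
J4: z=[-0.2034, -0.9568, -0.2079] o=[0.5304, 0.6095, 0.3461] → [0.1541, -0.1520, 0.5489, -0.2034, -0.9568, -0.2079]
V = J·q̇ = [-0.5163, 0.4025, 1.1094, -0.9422, -0.5177, 0.2487]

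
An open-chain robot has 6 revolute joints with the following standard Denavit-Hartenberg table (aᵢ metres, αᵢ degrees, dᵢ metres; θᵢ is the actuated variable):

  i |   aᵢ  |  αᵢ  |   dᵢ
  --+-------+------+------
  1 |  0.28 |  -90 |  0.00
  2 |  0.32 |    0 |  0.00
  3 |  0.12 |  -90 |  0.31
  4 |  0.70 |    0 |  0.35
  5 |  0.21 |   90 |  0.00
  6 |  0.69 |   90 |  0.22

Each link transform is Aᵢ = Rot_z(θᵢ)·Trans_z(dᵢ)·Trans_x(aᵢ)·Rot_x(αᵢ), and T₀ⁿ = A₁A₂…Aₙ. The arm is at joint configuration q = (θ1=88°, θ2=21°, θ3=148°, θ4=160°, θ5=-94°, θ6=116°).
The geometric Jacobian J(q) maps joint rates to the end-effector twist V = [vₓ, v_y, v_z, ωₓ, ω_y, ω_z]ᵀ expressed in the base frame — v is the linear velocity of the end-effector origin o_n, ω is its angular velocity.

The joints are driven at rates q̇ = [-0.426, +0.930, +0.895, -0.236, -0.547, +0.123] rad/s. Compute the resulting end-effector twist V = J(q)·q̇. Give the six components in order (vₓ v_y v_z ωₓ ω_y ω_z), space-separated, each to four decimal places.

o_n = [-0.2178, 0.7692, 0.9091]
J₁: ẑ×o_n = [-0.7692, -0.2178, 0.0000], ω = ẑ
J2: z=[-0.9994, 0.0349, 0.0000] o=[0.0098, 0.2798, 0.0000] → [0.0317, 0.9086, -0.4812, -0.9994, 0.0349, 0.0000]
J3: z=[-0.9994, 0.0349, 0.0000] o=[0.0202, 0.5784, -0.1147] → [0.0357, 1.0232, -0.1824, -0.9994, 0.0349, 0.0000]
J4: z=[-0.0067, -0.1907, 0.9816] o=[-0.2937, 0.4715, -0.1376] → [-0.4919, 0.0815, 0.0125, -0.0067, -0.1907, 0.9816]
J5: z=[-0.0067, -0.1907, 0.9816] o=[-0.0343, 1.0417, 0.3315] → [0.1573, -0.1764, -0.0332, -0.0067, -0.1907, 0.9816]
J6: z=[-0.4378, -0.8820, -0.1743] o=[0.1545, 0.9512, 0.3152] → [-0.5556, 0.3249, -0.2488, -0.4378, -0.8820, -0.1743]
V = J·q̇ = [0.3509, 1.9707, -0.6261, -1.8725, 0.1045, -1.2161]

0.3509 1.9707 -0.6261 -1.8725 0.1045 -1.2161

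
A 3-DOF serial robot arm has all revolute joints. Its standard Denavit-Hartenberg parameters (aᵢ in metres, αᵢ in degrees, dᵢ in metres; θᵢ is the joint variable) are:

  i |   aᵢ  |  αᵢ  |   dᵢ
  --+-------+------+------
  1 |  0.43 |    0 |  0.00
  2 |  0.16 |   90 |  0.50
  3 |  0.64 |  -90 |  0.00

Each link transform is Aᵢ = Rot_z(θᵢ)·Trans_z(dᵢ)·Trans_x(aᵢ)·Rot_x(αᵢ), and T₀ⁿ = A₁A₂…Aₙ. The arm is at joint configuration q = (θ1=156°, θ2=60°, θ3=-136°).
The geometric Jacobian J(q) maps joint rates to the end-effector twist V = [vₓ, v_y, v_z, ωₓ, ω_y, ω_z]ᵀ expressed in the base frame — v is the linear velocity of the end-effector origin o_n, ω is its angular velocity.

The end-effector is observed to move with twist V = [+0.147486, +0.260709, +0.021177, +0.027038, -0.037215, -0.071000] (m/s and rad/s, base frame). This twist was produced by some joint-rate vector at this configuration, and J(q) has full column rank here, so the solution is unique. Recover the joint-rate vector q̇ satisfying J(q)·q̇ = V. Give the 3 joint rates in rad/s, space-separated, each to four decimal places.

-0.6770 0.6060 -0.0460

o_n = [-0.1498, 0.3515, 0.0554]
J₁: ẑ×o_n = [-0.3515, -0.1498, 0.0000], ω = ẑ
J2: z=[0.0000, 0.0000, 1.0000] o=[-0.3928, 0.1749, 0.0000] → [-0.1766, 0.2430, 0.0000, 0.0000, 0.0000, 1.0000]
J3: z=[-0.5878, 0.8090, 0.0000] o=[-0.5223, 0.0809, 0.5000] → [-0.3597, -0.2613, -0.4604, -0.5878, 0.8090, 0.0000]
q̇ = J⁺·V = [-0.6770, 0.6060, -0.0460]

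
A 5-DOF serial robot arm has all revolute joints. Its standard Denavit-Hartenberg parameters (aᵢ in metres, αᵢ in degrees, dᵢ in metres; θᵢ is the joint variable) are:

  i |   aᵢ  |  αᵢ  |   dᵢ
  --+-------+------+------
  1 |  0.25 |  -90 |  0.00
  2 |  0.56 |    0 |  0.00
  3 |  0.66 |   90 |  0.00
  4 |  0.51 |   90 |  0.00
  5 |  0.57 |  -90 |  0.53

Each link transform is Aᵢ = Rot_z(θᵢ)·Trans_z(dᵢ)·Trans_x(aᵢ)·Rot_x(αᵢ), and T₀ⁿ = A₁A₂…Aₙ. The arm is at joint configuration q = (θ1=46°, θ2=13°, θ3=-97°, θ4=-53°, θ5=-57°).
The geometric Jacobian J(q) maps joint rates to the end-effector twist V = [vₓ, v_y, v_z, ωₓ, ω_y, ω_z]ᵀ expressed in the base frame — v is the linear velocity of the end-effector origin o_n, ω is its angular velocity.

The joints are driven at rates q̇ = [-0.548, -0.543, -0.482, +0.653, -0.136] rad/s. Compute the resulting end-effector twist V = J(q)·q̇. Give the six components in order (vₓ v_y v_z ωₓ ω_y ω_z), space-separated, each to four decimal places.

-0.2718 -1.2034 1.4512 0.2352 -1.1142 -0.3717

o_n = [1.6368, 0.2925, 0.5505]
J₁: ẑ×o_n = [-0.2925, 1.6368, 0.0000], ω = ẑ
J2: z=[-0.7193, 0.6947, 0.0000] o=[0.1737, 0.1798, 0.0000] → [0.3824, 0.3960, -1.0974, -0.7193, 0.6947, 0.0000]
J3: z=[-0.7193, 0.6947, 0.0000] o=[0.5527, 0.5723, -0.1260] → [0.4699, 0.4866, -0.5518, -0.7193, 0.6947, 0.0000]
J4: z=[-0.6909, -0.7154, 0.1045] o=[0.6006, 0.6220, 0.5304] → [0.0200, 0.1222, 0.9689, -0.6909, -0.7154, 0.1045]
J5: z=[0.3749, -0.4781, -0.7943] o=[0.9159, 0.3621, 0.8357] → [0.0810, -0.4657, 0.3186, 0.3749, -0.4781, -0.7943]
V = J·q̇ = [-0.2718, -1.2034, 1.4512, 0.2352, -1.1142, -0.3717]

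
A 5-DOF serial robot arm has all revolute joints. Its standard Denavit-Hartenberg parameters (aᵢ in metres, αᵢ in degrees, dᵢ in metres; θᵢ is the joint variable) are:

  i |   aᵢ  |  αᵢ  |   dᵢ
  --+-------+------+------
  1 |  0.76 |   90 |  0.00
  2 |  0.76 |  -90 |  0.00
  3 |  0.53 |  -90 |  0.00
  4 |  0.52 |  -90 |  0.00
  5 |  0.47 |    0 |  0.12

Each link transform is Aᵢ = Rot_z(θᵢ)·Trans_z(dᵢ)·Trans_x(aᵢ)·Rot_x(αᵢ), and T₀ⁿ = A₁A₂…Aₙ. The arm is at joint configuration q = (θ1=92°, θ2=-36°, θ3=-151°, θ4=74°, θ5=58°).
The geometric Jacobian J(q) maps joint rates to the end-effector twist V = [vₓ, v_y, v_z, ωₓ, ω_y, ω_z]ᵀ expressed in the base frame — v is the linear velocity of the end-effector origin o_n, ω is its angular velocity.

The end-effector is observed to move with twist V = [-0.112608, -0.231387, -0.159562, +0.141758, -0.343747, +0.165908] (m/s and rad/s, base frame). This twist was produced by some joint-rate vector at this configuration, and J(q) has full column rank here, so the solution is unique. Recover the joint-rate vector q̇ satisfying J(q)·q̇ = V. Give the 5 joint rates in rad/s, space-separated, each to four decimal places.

0.0090 -0.3830 -0.2430 0.2670 -0.5990

o_n = [-0.0560, 0.3194, -0.6358]
J₁: ẑ×o_n = [-0.3194, -0.0560, 0.0000], ω = ẑ
J2: z=[0.9994, 0.0349, 0.0000] o=[-0.0265, 0.7595, 0.0000] → [-0.0222, 0.6354, -0.4388, 0.9994, 0.0349, 0.0000]
J3: z=[-0.0205, 0.5874, 0.8090] o=[-0.0480, 1.3740, -0.4467] → [0.7421, -0.0104, 0.0263, -0.0205, 0.5874, 0.8090]
J4: z=[0.8604, 0.4225, -0.2850] o=[0.2219, 1.0082, -0.1742] → [-0.3913, 0.4763, -0.4752, 0.8604, 0.4225, -0.2850]
J5: z=[-0.4838, 0.5016, -0.7172] o=[0.3051, 0.6156, -0.5050] → [-0.2781, 0.1957, 0.3245, -0.4838, 0.5016, -0.7172]
q̇ = J⁺·V = [0.0090, -0.3830, -0.2430, 0.2670, -0.5990]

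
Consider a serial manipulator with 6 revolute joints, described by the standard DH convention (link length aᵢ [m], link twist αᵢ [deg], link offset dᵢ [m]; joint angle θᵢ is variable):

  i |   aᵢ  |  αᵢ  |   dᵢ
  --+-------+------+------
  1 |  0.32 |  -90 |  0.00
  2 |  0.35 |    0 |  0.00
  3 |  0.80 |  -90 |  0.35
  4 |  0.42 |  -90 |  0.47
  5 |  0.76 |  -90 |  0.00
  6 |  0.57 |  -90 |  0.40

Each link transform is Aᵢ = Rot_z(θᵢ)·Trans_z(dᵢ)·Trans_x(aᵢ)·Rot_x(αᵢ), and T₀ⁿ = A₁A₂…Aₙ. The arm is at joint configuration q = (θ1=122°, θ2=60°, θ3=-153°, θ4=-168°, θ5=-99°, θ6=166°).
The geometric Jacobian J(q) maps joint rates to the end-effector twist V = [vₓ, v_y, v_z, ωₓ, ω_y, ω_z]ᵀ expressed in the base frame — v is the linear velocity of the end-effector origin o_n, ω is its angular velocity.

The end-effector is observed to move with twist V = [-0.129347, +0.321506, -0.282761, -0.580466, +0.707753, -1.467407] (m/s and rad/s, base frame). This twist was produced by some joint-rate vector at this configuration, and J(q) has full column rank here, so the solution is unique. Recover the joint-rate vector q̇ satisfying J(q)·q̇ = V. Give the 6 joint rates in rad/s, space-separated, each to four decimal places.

o_n = [-0.9726, 0.8434, -0.2588]
J₁: ẑ×o_n = [-0.8434, -0.9726, 0.0000], ω = ẑ
J2: z=[-0.8480, -0.5299, 0.0000] o=[-0.1696, 0.2714, 0.0000] → [0.1372, -0.2195, -0.9106, -0.8480, -0.5299, 0.0000]
J3: z=[-0.8480, -0.5299, 0.0000] o=[-0.2623, 0.4198, -0.3031] → [-0.0235, 0.0376, -0.7356, -0.8480, -0.5299, 0.0000]
J4: z=[-0.5292, 0.8469, 0.0523] o=[-0.5369, 0.1988, 0.4958] → [-0.6728, -0.4221, 0.0278, -0.5292, 0.8469, 0.0523]
J5: z=[-0.8238, -0.5276, 0.2076] o=[-0.8711, 0.5688, 0.1101] → [0.1376, -0.3250, -0.2797, -0.8238, -0.5276, 0.2076]
J6: z=[-0.2837, 0.0665, -0.9566] o=[-1.2442, 1.2124, 0.2656] → [-0.3879, -0.4086, 0.0866, -0.2837, 0.0665, -0.9566]
q̇ = J⁺·V = [-0.7900, 0.4210, 0.2140, 0.7760, -0.6570, 0.6080]

-0.7900 0.4210 0.2140 0.7760 -0.6570 0.6080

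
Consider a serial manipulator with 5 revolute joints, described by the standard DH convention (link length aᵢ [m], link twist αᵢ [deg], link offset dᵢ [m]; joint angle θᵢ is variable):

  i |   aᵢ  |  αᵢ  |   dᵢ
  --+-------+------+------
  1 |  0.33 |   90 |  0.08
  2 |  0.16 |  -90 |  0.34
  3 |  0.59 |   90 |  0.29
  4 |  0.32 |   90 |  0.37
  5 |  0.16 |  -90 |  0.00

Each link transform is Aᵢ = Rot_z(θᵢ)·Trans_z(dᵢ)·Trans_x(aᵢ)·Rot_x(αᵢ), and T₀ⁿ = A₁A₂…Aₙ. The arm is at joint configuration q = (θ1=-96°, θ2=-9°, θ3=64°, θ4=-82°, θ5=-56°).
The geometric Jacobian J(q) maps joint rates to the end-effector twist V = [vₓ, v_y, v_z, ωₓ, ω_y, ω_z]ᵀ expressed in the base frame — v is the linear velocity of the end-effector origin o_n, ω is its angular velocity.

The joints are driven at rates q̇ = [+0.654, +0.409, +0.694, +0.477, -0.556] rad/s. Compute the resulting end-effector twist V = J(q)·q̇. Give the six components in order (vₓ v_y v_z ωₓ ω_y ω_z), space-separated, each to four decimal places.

1.1823 0.1549 0.4032 -0.2044 -0.7653 1.3111

o_n = [0.0363, -0.9699, -0.1368]
J₁: ẑ×o_n = [0.9699, 0.0363, -0.0000], ω = ẑ
J2: z=[-0.9945, 0.1045, 0.0000] o=[-0.0345, -0.3282, 0.0800] → [-0.0227, -0.2156, 0.6308, -0.9945, 0.1045, 0.0000]
J3: z=[-0.0164, -0.1556, 0.9877] o=[-0.3892, -0.4498, 0.0550] → [0.5435, 0.4171, 0.0747, -0.0164, -0.1556, 0.9877]
J4: z=[-0.5288, -0.8370, -0.1406] o=[0.1068, -0.8044, 0.3009] → [0.3432, -0.2216, 0.0285, -0.5288, -0.8370, -0.1406]
J5: z=[-0.8381, 0.5411, -0.0696] o=[-0.0459, -1.0882, -0.0671] → [-0.0295, -0.0641, -0.1436, -0.8381, 0.5411, -0.0696]
V = J·q̇ = [1.1823, 0.1549, 0.4032, -0.2044, -0.7653, 1.3111]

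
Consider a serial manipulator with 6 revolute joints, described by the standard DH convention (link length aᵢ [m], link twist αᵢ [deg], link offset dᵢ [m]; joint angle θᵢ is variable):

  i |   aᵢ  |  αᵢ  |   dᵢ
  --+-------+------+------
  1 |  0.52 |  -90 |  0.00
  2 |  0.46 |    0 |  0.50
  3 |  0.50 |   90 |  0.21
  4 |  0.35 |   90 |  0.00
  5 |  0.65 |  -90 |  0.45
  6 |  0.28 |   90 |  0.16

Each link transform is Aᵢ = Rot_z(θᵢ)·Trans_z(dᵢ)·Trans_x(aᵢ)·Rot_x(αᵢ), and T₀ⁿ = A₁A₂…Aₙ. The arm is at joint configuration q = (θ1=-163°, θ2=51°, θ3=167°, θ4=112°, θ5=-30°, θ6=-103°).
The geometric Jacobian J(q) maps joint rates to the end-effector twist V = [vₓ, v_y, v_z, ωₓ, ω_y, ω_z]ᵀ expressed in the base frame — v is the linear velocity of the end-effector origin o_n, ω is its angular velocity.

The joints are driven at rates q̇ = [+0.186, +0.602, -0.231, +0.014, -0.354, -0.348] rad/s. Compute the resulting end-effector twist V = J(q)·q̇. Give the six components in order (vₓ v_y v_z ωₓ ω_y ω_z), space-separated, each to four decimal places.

o_n = [0.2927, -1.8459, 0.2686]
J₁: ẑ×o_n = [1.8459, 0.2927, -0.0000], ω = ẑ
J2: z=[0.2924, -0.9563, 0.0000] o=[-0.4973, -0.1520, 0.0000] → [-0.2569, -0.0785, 0.2602, 0.2924, -0.9563, 0.0000]
J3: z=[0.2924, -0.9563, 0.0000] o=[-0.6279, -0.7148, -0.3575] → [-0.5988, -0.1831, 0.5497, 0.2924, -0.9563, 0.0000]
J4: z=[0.5888, 0.1800, -0.7880] o=[-0.1897, -0.8005, -0.0497] → [-0.7665, -0.5676, -0.7024, 0.5888, 0.1800, -0.7880]
J5: z=[0.8082, -0.1446, 0.5708] o=[-0.1937, -1.1410, -0.1304] → [0.3447, -0.0448, -0.4994, 0.8082, -0.1446, 0.5708]
J6: z=[0.5043, -0.3306, -0.7978] o=[-0.0276, -1.8123, 0.2528] → [-0.0321, -0.2636, 0.0890, 0.5043, -0.3306, -0.7978]
V = J·q̇ = [0.2054, 0.1491, 0.1657, -0.3449, -0.1860, 0.2505]

0.2054 0.1491 0.1657 -0.3449 -0.1860 0.2505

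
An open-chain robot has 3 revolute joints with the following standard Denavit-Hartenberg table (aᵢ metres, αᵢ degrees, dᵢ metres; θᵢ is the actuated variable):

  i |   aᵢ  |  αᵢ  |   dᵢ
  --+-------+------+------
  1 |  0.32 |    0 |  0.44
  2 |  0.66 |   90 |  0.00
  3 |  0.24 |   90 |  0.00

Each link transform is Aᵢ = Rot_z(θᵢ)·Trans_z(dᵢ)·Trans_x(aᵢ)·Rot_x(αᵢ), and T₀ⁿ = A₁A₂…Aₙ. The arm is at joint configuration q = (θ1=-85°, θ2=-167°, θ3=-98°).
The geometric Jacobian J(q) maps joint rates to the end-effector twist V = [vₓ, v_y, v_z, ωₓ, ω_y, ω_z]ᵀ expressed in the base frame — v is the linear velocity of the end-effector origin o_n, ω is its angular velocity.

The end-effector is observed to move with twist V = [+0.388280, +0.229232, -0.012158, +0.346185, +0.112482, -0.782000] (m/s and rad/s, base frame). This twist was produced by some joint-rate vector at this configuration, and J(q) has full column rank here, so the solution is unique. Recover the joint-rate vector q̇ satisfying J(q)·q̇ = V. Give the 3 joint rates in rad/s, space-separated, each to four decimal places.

o_n = [-0.1657, 0.2771, 0.2023]
J₁: ẑ×o_n = [-0.2771, -0.1657, 0.0000], ω = ẑ
J2: z=[0.0000, 0.0000, 1.0000] o=[0.0279, -0.3188, 0.4400] → [-0.5959, -0.1936, 0.0000, 0.0000, 0.0000, 1.0000]
J3: z=[0.9511, 0.3090, 0.0000] o=[-0.1761, 0.3089, 0.4400] → [-0.0734, 0.2260, -0.0334, 0.9511, 0.3090, 0.0000]
q̇ = J⁺·V = [-0.1600, -0.6220, 0.3640]

-0.1600 -0.6220 0.3640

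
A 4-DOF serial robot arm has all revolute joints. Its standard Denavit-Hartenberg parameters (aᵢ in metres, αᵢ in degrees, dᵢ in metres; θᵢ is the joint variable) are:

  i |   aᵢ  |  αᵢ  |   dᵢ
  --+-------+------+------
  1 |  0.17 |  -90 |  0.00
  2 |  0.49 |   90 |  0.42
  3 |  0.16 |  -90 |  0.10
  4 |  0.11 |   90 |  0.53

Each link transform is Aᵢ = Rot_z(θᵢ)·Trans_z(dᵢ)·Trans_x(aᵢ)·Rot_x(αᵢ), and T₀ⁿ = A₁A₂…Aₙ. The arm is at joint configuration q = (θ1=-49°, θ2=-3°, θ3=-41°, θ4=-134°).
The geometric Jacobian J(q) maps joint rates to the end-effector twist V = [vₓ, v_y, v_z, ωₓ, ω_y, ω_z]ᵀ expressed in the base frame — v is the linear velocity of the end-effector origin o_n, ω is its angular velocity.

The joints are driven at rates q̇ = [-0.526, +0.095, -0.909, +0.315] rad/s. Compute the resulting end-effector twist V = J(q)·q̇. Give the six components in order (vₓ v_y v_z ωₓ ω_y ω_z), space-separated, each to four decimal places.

o_n = [1.2730, -0.2981, 0.2260]
J₁: ẑ×o_n = [0.2981, 1.2730, -0.0000], ω = ẑ
J2: z=[0.7547, 0.6561, 0.0000] o=[0.1115, -0.1283, 0.0000] → [0.1483, -0.1706, -0.8902, 0.7547, 0.6561, 0.0000]
J3: z=[-0.0343, 0.0395, 0.9986] o=[0.7495, -0.2221, 0.0256] → [0.0839, 0.5296, -0.0181, -0.0343, 0.0395, 0.9986]
J4: z=[0.9994, 0.0007, 0.0343] o=[0.7460, -0.3780, 0.1318] → [-0.0027, -0.0760, 0.0794, 0.9994, 0.0007, 0.0343]
V = J·q̇ = [-0.2198, -1.1912, -0.0431, 0.4177, 0.0266, -1.4229]

-0.2198 -1.1912 -0.0431 0.4177 0.0266 -1.4229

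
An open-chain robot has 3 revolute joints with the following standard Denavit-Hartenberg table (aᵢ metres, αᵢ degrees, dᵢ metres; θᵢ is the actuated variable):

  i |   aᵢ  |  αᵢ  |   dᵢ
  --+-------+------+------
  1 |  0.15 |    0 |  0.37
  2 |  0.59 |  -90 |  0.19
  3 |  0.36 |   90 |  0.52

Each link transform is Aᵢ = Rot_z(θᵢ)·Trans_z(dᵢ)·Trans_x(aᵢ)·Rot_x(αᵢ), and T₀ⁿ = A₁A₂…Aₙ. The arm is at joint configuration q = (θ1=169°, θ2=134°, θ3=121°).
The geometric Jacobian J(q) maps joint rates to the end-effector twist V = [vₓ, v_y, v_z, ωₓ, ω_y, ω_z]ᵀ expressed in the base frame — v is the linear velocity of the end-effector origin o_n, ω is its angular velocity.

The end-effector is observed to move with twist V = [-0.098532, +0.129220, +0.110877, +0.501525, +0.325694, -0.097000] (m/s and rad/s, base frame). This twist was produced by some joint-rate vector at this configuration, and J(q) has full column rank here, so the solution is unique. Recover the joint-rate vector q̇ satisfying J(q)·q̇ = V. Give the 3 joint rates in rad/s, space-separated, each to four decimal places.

o_n = [0.5092, -0.0275, 0.2514]
J₁: ẑ×o_n = [0.0275, 0.5092, -0.0000], ω = ẑ
J2: z=[0.0000, 0.0000, 1.0000] o=[-0.1472, 0.0286, 0.3700] → [0.0561, 0.6565, -0.0000, 0.0000, 0.0000, 1.0000]
J3: z=[0.8387, 0.5446, 0.0000] o=[0.1741, -0.4662, 0.5600] → [-0.1681, 0.2588, 0.1854, 0.8387, 0.5446, 0.0000]
q̇ = J⁺·V = [-0.2590, 0.1620, 0.5980]

-0.2590 0.1620 0.5980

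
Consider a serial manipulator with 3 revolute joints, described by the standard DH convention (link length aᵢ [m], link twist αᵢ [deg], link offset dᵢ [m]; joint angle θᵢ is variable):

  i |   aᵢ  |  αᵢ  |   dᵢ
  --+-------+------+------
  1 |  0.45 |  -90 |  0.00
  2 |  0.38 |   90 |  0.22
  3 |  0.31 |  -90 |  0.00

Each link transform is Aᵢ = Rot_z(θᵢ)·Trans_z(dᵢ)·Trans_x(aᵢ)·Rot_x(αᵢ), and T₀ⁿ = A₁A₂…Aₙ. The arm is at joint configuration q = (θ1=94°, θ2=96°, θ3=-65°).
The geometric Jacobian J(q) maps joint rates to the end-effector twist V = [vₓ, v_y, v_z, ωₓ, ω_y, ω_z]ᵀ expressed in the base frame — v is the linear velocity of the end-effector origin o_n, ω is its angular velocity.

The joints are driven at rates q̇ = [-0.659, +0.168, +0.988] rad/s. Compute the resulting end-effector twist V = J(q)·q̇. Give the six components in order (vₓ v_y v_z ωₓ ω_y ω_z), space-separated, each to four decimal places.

o_n = [0.0331, 0.3999, -0.5082]
J₁: ẑ×o_n = [-0.3999, 0.0331, 0.0000], ω = ẑ
J2: z=[-0.9976, -0.0698, 0.0000] o=[-0.0314, 0.4489, 0.0000] → [0.0355, -0.5070, 0.0534, -0.9976, -0.0698, 0.0000]
J3: z=[-0.0694, 0.9921, -0.1045] o=[-0.2481, 0.3939, -0.3779] → [-0.1286, -0.0384, -0.2794, -0.0694, 0.9921, -0.1045]
V = J·q̇ = [0.1424, -0.1450, -0.2671, -0.2361, 0.9685, -0.7623]

0.1424 -0.1450 -0.2671 -0.2361 0.9685 -0.7623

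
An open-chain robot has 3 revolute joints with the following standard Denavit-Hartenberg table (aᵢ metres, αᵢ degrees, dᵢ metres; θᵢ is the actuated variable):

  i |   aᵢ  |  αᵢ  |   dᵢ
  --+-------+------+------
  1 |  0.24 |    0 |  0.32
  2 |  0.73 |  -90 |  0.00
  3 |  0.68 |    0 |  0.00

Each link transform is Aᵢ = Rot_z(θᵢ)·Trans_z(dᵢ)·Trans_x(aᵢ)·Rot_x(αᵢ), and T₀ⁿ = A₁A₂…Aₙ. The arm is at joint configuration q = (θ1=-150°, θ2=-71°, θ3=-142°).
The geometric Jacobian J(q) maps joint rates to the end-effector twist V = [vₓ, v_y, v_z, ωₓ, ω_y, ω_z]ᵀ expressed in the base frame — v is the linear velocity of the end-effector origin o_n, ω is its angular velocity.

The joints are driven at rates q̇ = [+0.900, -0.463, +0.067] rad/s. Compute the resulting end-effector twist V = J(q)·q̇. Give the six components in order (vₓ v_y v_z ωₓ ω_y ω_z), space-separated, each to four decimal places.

0.0312 -0.2327 0.0359 -0.0440 -0.0506 0.4370

o_n = [-0.3544, 0.0074, 0.7386]
J₁: ẑ×o_n = [-0.0074, -0.3544, 0.0000], ω = ẑ
J2: z=[0.0000, 0.0000, 1.0000] o=[-0.2078, -0.1200, 0.3200] → [-0.1274, -0.1465, 0.0000, 0.0000, 0.0000, 1.0000]
J3: z=[-0.6561, -0.7547, 0.0000] o=[-0.7588, 0.3589, 0.3200] → [-0.3160, 0.2747, 0.5358, -0.6561, -0.7547, 0.0000]
V = J·q̇ = [0.0312, -0.2327, 0.0359, -0.0440, -0.0506, 0.4370]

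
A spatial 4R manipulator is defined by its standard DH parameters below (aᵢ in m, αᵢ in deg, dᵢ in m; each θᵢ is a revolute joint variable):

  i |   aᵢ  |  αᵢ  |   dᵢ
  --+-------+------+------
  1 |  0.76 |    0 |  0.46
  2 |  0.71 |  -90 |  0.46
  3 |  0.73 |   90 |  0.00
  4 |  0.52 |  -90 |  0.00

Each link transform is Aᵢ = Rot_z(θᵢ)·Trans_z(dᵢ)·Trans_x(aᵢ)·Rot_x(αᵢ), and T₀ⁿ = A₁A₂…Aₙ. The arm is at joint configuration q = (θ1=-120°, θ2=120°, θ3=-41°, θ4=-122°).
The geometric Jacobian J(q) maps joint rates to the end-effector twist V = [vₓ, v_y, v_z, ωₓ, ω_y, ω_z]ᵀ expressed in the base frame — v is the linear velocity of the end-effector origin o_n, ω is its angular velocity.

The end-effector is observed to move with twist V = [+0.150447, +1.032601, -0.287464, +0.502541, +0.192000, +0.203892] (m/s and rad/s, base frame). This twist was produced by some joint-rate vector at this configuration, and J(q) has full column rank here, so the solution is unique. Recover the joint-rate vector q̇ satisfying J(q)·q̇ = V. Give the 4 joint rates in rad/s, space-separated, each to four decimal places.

o_n = [0.6730, -1.0992, 1.2181]
J₁: ẑ×o_n = [1.0992, 0.6730, -0.0000], ω = ẑ
J2: z=[0.0000, 0.0000, 1.0000] o=[-0.3800, -0.6582, 0.4600] → [0.4410, 1.0530, -0.0000, 0.0000, 0.0000, 1.0000]
J3: z=[0.0000, 1.0000, 0.0000] o=[0.3300, -0.6582, 0.9200] → [0.2981, 0.0000, -0.3430, 0.0000, 1.0000, 0.0000]
J4: z=[-0.6561, -0.0000, 0.7547] o=[0.8809, -0.6582, 1.3989] → [0.3328, -0.2756, 0.2893, -0.6561, -0.0000, 0.7547]
q̇ = J⁺·V = [0.0050, 0.7770, 0.1920, -0.7660]

0.0050 0.7770 0.1920 -0.7660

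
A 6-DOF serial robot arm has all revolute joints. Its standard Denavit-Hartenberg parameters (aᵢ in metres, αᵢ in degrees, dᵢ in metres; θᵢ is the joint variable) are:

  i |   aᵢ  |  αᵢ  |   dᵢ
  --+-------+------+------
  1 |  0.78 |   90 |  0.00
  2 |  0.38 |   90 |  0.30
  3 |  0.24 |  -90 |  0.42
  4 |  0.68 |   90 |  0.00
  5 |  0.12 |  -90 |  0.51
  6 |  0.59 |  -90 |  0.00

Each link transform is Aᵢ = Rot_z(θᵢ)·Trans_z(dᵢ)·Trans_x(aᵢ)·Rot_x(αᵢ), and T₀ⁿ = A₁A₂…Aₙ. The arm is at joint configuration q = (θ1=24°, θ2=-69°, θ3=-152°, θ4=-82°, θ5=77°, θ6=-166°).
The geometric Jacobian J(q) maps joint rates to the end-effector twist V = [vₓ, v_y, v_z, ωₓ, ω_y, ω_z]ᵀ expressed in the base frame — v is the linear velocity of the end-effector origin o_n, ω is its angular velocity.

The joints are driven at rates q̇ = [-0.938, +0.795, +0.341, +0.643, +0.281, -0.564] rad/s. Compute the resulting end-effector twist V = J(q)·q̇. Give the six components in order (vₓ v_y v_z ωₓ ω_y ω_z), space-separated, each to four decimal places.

o_n = [0.2820, -0.7964, -0.8184]
J₁: ẑ×o_n = [0.7964, 0.2820, -0.0000], ω = ẑ
J2: z=[0.4067, -0.9135, 0.0000] o=[0.7126, 0.3173, 0.0000] → [0.7477, 0.3329, -0.8463, 0.4067, -0.9135, 0.0000]
J3: z=[-0.8529, -0.3797, -0.3584] o=[0.9590, 0.0986, -0.3548] → [-0.1447, -0.1528, 0.5063, -0.8529, -0.3797, -0.3584]
J4: z=[-0.2054, 0.8750, -0.4383] o=[0.4856, 0.0111, -0.3074] → [-0.8011, -0.0157, 0.3441, -0.2054, 0.8750, -0.4383]
J5: z=[0.3566, -0.3501, -0.8662] o=[-0.1341, -0.2161, -0.4708] → [-0.3809, -0.2364, -0.0613, 0.3566, -0.3501, -0.8662]
J6: z=[0.8418, 0.5225, 0.1354] o=[-0.0009, -0.3014, -0.9702] → [0.1463, -0.0895, -0.5645, 0.8418, 0.5225, 0.1354]
V = J·q̇ = [-0.9067, -0.0781, 0.0222, -0.4741, -0.6862, -1.6618]

-0.9067 -0.0781 0.0222 -0.4741 -0.6862 -1.6618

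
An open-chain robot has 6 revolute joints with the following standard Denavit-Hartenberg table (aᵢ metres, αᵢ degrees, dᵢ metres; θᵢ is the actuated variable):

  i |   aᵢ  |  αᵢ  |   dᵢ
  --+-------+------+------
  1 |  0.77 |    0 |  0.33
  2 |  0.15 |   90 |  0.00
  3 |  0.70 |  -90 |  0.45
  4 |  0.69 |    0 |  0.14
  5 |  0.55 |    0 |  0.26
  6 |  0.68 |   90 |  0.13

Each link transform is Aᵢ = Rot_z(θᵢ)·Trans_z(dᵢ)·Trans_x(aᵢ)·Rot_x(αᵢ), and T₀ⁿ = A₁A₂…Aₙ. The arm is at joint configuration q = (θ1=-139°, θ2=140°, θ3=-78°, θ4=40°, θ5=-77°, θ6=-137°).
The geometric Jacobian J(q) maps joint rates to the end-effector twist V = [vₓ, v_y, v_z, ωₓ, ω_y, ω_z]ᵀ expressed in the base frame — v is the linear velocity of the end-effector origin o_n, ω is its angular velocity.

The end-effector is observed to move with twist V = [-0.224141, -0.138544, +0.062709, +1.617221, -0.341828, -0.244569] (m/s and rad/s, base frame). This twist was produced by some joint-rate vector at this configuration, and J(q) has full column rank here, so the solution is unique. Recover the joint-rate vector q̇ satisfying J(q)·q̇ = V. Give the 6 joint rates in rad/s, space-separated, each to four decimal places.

o_n = [0.3004, -0.8984, -0.5297]
J₁: ẑ×o_n = [0.8984, 0.3004, -0.0000], ω = ẑ
J2: z=[0.0000, 0.0000, 1.0000] o=[-0.5811, -0.5052, 0.3300] → [0.3932, 0.8816, -0.0000, 0.0000, 0.0000, 1.0000]
J3: z=[0.0175, -0.9998, 0.0000] o=[-0.4311, -0.5025, 0.3300] → [0.8596, 0.0150, 0.7246, 0.0175, -0.9998, 0.0000]
J4: z=[0.9780, 0.0171, 0.2079] o=[-0.2778, -0.9499, -0.3547] → [-0.0137, 0.2914, 0.0405, 0.9780, 0.0171, 0.2079]
J5: z=[0.9780, 0.0171, 0.2079] o=[-0.0387, -0.5022, -0.8426] → [0.0877, -0.2355, -0.3933, 0.9780, 0.0171, 0.2079]
J6: z=[0.9780, 0.0171, 0.2079] o=[0.3126, -0.8271, -1.2182] → [0.0266, -0.6759, -0.0695, 0.9780, 0.0171, 0.2079]
q̇ = J⁺·V = [-0.7040, 0.1170, 0.3700, 0.8540, 0.5710, 0.2220]

-0.7040 0.1170 0.3700 0.8540 0.5710 0.2220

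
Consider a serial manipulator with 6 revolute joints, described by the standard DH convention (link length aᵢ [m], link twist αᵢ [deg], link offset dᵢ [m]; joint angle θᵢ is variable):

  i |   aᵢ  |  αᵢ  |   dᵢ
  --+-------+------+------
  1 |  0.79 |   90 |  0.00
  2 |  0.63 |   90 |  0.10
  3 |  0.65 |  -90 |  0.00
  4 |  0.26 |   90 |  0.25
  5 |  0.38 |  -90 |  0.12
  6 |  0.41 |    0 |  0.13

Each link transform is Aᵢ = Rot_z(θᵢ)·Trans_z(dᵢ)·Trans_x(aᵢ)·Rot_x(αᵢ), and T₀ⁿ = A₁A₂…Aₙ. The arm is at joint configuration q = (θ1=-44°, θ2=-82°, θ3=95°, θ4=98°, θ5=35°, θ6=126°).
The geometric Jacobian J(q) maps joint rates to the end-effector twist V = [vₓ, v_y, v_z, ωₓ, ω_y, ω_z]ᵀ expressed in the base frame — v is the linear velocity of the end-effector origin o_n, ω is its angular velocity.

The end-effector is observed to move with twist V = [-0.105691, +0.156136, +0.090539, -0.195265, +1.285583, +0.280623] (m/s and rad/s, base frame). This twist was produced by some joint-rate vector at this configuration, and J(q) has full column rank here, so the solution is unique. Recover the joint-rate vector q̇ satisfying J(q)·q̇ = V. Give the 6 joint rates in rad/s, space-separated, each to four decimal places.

o_n = [0.4555, -1.0782, -0.1220]
J₁: ẑ×o_n = [1.0782, 0.4555, -0.0000], ω = ẑ
J2: z=[-0.6947, -0.7193, 0.0000] o=[0.5683, -0.5488, 0.0000] → [0.0877, -0.0847, 0.2867, -0.6947, -0.7193, 0.0000]
J3: z=[-0.7123, 0.6879, -0.1392] o=[0.5619, -0.6816, -0.6239] → [0.2901, 0.3723, 0.3557, -0.7123, 0.6879, -0.1392]
J4: z=[-0.0392, 0.1590, 0.9865] o=[0.1064, -1.1419, -0.5678] → [0.0080, 0.3619, -0.0580, -0.0392, 0.1590, 0.9865]
J5: z=[-0.5948, -0.7970, 0.1048] o=[0.3054, -1.2537, -0.2884] → [-0.1511, 0.1148, 0.0153, -0.5948, -0.7970, 0.1048]
J6: z=[-0.4926, 0.4644, 0.7359] o=[0.4754, -1.4960, -0.0217] → [-0.3540, -0.0640, -0.1966, -0.4926, 0.4644, 0.7359]
q̇ = J⁺·V = [-0.2270, -0.0540, 0.6180, 0.3690, -0.7160, 0.4140]

-0.2270 -0.0540 0.6180 0.3690 -0.7160 0.4140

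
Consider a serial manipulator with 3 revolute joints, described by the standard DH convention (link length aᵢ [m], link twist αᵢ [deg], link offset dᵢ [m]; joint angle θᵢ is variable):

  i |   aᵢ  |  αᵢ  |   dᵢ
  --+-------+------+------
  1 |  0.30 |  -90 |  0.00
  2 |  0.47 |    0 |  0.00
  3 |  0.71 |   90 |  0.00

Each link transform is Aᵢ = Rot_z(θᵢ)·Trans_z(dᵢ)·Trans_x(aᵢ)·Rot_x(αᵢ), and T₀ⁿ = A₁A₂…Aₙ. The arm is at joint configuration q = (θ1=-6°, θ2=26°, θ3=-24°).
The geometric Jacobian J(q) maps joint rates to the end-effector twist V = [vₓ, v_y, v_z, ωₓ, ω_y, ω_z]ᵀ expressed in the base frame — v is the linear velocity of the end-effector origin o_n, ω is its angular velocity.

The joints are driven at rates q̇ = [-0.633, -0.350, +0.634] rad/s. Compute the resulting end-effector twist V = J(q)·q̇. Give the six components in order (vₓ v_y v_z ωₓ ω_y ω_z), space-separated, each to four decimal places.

o_n = [1.4242, -0.1497, -0.2308]
J₁: ẑ×o_n = [0.1497, 1.4242, -0.0000], ω = ẑ
J2: z=[0.1045, 0.9945, 0.0000] o=[0.2984, -0.0314, 0.0000] → [-0.2295, 0.0241, -1.1320, 0.1045, 0.9945, 0.0000]
J3: z=[0.1045, 0.9945, 0.0000] o=[0.7185, -0.0755, -0.2060] → [-0.0246, 0.0026, -0.7096, 0.1045, 0.9945, 0.0000]
V = J·q̇ = [-0.0300, -0.9083, -0.0537, 0.0297, 0.2824, -0.6330]

-0.0300 -0.9083 -0.0537 0.0297 0.2824 -0.6330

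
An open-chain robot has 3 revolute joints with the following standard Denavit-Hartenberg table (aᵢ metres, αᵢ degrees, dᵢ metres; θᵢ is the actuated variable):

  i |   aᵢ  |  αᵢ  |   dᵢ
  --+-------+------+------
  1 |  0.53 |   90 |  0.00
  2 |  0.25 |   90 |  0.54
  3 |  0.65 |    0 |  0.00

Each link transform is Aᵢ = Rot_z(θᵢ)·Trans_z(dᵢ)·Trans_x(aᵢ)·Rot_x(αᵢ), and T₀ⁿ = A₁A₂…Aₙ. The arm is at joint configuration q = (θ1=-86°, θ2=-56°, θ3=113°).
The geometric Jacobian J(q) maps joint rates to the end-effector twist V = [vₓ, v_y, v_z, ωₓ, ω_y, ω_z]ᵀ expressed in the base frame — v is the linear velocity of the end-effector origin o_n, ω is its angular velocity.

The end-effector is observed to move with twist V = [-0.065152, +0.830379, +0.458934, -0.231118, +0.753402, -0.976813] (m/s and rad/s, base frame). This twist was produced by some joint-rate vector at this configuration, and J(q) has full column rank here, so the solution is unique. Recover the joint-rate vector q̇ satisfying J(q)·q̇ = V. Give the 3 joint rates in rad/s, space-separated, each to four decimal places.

-0.4590 0.1780 0.9260

o_n = [-1.0987, -0.6059, 0.0033]
J₁: ẑ×o_n = [0.6059, -1.0987, 0.0000], ω = ẑ
J2: z=[-0.9976, -0.0698, 0.0000] o=[0.0370, -0.5287, 0.0000] → [-0.0002, 0.0033, -0.0022, -0.9976, -0.0698, 0.0000]
J3: z=[-0.0578, 0.8270, -0.5592] o=[-0.4920, -0.7058, -0.2073] → [0.2300, 0.3515, 0.4960, -0.0578, 0.8270, -0.5592]
q̇ = J⁺·V = [-0.4590, 0.1780, 0.9260]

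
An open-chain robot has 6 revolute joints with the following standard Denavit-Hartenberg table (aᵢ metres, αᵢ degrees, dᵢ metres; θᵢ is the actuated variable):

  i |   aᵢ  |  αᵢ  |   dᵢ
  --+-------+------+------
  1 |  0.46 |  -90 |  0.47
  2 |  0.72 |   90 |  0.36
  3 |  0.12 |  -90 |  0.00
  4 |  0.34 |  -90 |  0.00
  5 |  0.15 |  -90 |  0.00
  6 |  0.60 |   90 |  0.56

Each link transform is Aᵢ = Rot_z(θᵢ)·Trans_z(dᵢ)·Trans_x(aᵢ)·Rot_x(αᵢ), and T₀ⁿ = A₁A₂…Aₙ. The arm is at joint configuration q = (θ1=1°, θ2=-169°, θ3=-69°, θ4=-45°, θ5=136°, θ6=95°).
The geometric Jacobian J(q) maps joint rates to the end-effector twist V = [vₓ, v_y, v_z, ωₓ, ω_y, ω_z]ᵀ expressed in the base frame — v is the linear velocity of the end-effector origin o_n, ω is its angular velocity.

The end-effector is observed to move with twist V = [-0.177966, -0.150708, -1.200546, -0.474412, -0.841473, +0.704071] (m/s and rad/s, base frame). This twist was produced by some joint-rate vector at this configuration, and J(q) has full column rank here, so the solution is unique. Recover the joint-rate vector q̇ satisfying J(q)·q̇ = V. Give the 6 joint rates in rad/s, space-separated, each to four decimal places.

-0.4610 -0.9850 -0.8010 0.6080 0.2540 0.1420

o_n = [-0.4968, 0.8328, 0.3085]
J₁: ẑ×o_n = [-0.8328, -0.4968, 0.0000], ω = ẑ
J2: z=[-0.0175, 0.9998, 0.0000] o=[0.4599, 0.0080, 0.4700] → [-0.1615, -0.0028, 0.9421, -0.0175, 0.9998, 0.0000]
J3: z=[-0.1908, -0.0033, -0.9816] o=[-0.2530, 0.3556, 0.6074] → [0.4694, 0.1822, -0.0918, -0.1908, -0.0033, -0.9816]
J4: z=[-0.9225, 0.3423, 0.1781] o=[-0.2933, 0.2429, 0.6156] → [-0.2102, -0.3195, -0.4746, -0.9225, 0.3423, 0.1781]
J5: z=[-0.1023, -0.6620, 0.7425] o=[-0.4198, 0.0162, 0.3960] → [-0.5484, -0.0661, -0.1345, -0.1023, -0.6620, 0.7425]
J6: z=[-0.4051, 0.7094, 0.5767] o=[-0.2835, 0.0525, 0.4471] → [-0.5484, -0.1792, -0.1649, -0.4051, 0.7094, 0.5767]
q̇ = J⁺·V = [-0.4610, -0.9850, -0.8010, 0.6080, 0.2540, 0.1420]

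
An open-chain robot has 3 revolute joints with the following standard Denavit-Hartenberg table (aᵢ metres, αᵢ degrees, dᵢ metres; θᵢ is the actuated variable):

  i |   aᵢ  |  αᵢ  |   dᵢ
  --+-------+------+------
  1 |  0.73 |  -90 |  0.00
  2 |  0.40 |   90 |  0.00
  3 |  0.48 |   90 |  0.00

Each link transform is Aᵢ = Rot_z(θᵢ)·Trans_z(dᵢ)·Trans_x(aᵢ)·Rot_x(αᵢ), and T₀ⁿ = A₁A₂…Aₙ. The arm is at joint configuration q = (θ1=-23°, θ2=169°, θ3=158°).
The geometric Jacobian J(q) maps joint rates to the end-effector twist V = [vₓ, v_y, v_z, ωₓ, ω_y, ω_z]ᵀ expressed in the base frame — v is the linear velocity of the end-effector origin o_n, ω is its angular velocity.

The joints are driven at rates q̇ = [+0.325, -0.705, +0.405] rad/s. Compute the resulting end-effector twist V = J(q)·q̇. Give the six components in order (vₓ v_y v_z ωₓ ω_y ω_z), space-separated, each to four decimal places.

o_n = [0.7829, -0.1370, 0.0086]
J₁: ẑ×o_n = [0.1370, 0.7829, -0.0000], ω = ẑ
J2: z=[0.3907, 0.9205, 0.0000] o=[0.6720, -0.2852, 0.0000] → [0.0079, -0.0034, -0.0442, 0.3907, 0.9205, 0.0000]
J3: z=[0.1756, -0.0746, -0.9816] o=[0.3105, -0.1318, -0.0763] → [-0.0114, -0.4786, 0.0343, 0.1756, -0.0746, -0.9816]
V = J·q̇ = [0.0343, 0.0630, 0.0451, -0.2043, -0.6792, -0.0726]

0.0343 0.0630 0.0451 -0.2043 -0.6792 -0.0726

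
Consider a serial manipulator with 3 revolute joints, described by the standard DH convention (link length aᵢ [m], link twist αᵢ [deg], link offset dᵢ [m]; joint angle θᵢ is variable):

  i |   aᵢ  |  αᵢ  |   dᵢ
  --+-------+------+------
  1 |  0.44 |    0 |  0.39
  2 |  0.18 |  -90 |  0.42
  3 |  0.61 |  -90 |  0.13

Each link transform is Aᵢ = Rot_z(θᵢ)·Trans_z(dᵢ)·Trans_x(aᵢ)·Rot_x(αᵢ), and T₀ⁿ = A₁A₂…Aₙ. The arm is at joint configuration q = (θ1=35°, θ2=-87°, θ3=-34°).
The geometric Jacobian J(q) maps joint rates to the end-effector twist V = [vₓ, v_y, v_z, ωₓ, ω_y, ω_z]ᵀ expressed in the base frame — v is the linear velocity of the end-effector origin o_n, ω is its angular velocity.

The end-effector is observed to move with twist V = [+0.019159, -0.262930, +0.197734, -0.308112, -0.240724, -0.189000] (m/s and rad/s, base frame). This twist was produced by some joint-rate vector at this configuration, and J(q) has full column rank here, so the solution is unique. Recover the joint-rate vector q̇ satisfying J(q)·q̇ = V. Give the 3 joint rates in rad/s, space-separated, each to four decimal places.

-0.7460 0.5570 -0.3910

o_n = [0.8850, -0.2079, 1.1511]
J₁: ẑ×o_n = [0.2079, 0.8850, -0.0000], ω = ẑ
J2: z=[0.0000, 0.0000, 1.0000] o=[0.3604, 0.2524, 0.3900] → [0.4603, 0.5246, -0.0000, 0.0000, 0.0000, 1.0000]
J3: z=[0.7880, 0.6157, 0.0000] o=[0.4712, 0.1105, 0.8100] → [0.2100, -0.2688, -0.5057, 0.7880, 0.6157, 0.0000]
q̇ = J⁺·V = [-0.7460, 0.5570, -0.3910]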